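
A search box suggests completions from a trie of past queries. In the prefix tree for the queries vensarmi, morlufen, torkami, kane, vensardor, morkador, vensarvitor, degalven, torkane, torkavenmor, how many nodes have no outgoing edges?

Leaves are exactly the stored words that no other stored word extends.
Those words: "degalven", "kane", "morkador", "morlufen", "torkami", "torkane", "torkavenmor", "vensardor", "vensarmi", "vensarvitor"
Leaf count: 10

10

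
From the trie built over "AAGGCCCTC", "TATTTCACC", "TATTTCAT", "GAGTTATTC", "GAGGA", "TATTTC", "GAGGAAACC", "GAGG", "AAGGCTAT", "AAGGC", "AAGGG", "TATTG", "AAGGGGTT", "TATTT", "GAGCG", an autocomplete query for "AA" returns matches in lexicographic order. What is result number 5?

Filter for "AA…" and sort: "AAGGC", "AAGGCCCTC", "AAGGCTAT", "AAGGG", "AAGGGGTT"
The 5th is AAGGGGTT.

AAGGGGTT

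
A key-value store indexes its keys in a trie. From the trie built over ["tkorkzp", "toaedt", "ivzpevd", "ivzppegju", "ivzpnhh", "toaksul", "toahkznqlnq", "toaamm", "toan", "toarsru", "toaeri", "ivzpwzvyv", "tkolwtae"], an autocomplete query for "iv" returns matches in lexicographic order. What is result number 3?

ivzppegju

Words with prefix "iv", in lexicographic order: "ivzpevd", "ivzpnhh", "ivzppegju", "ivzpwzvyv"
The 3rd is ivzppegju.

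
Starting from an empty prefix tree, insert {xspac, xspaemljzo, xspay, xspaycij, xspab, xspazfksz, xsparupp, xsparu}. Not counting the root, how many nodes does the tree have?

25

Trie structure (* marks end of a word):
(root)
└─ x
   └─ s
      └─ p
         └─ a
            ├─ b *
            ├─ c *
            ├─ e
            │  └─ m
            │     └─ l
            │        └─ j
            │           └─ z
            │              └─ o *
            ├─ r
            │  └─ u *
            │     └─ p
            │        └─ p *
            ├─ y *
            │  └─ c
            │     └─ i
            │        └─ j *
            └─ z
               └─ f
                  └─ k
                     └─ s
                        └─ z *
Counting every labelled node above: 25.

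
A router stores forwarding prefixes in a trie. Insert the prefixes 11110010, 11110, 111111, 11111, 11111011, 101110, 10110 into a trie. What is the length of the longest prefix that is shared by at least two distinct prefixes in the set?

Equivalently: take the maximum, over all pairs, of their longest common prefix length.
e.g. "11110" and "11110010" share the prefix "11110" of length 5; no pair shares a longer one.
Longest shared-prefix length: 5

5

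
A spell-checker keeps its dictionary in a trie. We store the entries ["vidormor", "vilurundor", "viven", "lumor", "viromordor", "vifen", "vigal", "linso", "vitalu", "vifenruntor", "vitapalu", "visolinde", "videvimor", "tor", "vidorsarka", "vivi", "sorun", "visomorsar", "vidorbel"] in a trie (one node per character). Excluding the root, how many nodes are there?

Insert word by word; a character creates a node only if that edge doesn't already exist:
  "vidormor" → 8 new (v, i, d, o, r, m, o, r)
  "vilurundor" → prefix "vi" already present; 8 new (l, u, r, u, n, d, o, r)
  "viven" → prefix "vi" already present; 3 new (v, e, n)
  "lumor" → 5 new (l, u, m, o, r)
  "viromordor" → prefix "vi" already present; 8 new (r, o, m, o, r, d, o, r)
  "vifen" → prefix "vi" already present; 3 new (f, e, n)
  "vigal" → prefix "vi" already present; 3 new (g, a, l)
  "linso" → prefix "l" already present; 4 new (i, n, s, o)
  "vitalu" → prefix "vi" already present; 4 new (t, a, l, u)
  "vifenruntor" → prefix "vifen" already present; 6 new (r, u, n, t, o, r)
  "vitapalu" → prefix "vita" already present; 4 new (p, a, l, u)
  "visolinde" → prefix "vi" already present; 7 new (s, o, l, i, n, d, e)
  "videvimor" → prefix "vid" already present; 6 new (e, v, i, m, o, r)
  "tor" → 3 new (t, o, r)
  "vidorsarka" → prefix "vidor" already present; 5 new (s, a, r, k, a)
  "vivi" → prefix "viv" already present; 1 new (i)
  "sorun" → 5 new (s, o, r, u, n)
  "visomorsar" → prefix "viso" already present; 6 new (m, o, r, s, a, r)
  "vidorbel" → prefix "vidor" already present; 3 new (b, e, l)
Total nodes = 8 + 8 + 3 + 5 + 8 + 3 + 3 + 4 + 4 + 6 + 4 + 7 + 6 + 3 + 5 + 1 + 5 + 6 + 3 = 92

92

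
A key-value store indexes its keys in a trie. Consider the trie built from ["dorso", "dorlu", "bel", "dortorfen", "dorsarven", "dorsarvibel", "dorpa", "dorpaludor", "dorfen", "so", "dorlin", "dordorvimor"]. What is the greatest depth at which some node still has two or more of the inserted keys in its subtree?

7

Equivalently: take the maximum, over all pairs, of their longest common prefix length.
e.g. "dorsarven" and "dorsarvibel" share the prefix "dorsarv" of length 7; no pair shares a longer one.
Longest shared-prefix length: 7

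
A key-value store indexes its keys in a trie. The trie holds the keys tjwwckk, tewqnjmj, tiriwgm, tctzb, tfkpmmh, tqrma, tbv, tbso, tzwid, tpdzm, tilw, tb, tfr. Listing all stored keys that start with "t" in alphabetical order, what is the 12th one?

Filter for "t…" and sort: "tb", "tbso", "tbv", "tctzb", "tewqnjmj", "tfkpmmh", "tfr", "tilw", "tiriwgm", "tjwwckk", "tpdzm", "tqrma", "tzwid"
The 12th is tqrma.

tqrma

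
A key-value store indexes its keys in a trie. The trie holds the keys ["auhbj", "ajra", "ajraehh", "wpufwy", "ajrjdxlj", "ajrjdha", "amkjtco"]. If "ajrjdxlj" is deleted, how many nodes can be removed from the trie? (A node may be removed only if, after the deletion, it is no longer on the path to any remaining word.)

Walk "ajrjdxlj" from the leaf back toward the root, removing each node that no remaining word uses.
The suffix "xlj" (3 nodes) is used only by "ajrjdxlj"; the node for "ajrjd" still has the child "h", so pruning stops there.
Nodes removed: 3

3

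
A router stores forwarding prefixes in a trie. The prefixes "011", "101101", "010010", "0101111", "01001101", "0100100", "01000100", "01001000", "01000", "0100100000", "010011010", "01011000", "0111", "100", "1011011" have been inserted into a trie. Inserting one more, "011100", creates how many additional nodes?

2

Walking "011100" from the root, the first 4 characters ("0111") follow existing edges; "0" is the first miss.
New nodes needed: |"011100"| − 4 = 6 − 4 = 2.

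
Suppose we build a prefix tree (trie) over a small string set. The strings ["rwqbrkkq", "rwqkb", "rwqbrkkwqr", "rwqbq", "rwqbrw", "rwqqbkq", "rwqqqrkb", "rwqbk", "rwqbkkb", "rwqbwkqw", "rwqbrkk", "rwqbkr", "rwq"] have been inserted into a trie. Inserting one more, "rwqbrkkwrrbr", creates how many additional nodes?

4

"rwqbrkkw" is already a path in the trie; the remaining "rrbr" must be added.
New nodes needed: |"rwqbrkkwrrbr"| − 8 = 12 − 8 = 4.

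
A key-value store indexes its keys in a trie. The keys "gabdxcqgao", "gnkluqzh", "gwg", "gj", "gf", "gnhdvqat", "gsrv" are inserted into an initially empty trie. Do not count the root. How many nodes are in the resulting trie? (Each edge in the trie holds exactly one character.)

30

Count nodes per top-level branch (shared prefixes stored once):
  'g'-branch (gabdxcqgao, gf, gj, gnhdvqat, gnkluqzh, gsrv, gwg): 30 nodes
Sum: 30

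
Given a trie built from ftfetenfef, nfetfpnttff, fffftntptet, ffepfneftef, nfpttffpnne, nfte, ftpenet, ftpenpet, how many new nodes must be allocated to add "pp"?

"pp" shares no prefix with any stored word, so all 2 characters open new nodes.
2 − 0 = 2 new nodes.

2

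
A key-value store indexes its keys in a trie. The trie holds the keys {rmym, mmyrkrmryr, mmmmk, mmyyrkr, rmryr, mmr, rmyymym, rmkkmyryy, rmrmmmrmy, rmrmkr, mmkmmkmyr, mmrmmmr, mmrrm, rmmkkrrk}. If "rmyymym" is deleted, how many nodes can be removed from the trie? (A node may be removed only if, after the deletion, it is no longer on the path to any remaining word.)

A node on "rmyymym"'s path can go only if nothing else ends at it or branches off below it.
The suffix "ymym" (4 nodes) is used only by "rmyymym"; the node for "rmy" still has the child "m", so pruning stops there.
Nodes removed: 4

4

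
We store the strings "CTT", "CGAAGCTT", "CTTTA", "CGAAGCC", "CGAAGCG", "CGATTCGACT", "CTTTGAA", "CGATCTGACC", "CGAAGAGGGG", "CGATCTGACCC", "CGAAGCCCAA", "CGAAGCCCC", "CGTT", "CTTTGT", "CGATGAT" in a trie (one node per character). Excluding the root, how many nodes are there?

46

Insert word by word; a character creates a node only if that edge doesn't already exist:
  "CTT" → 3 new (C, T, T)
  "CGAAGCTT" → prefix "C" already present; 7 new (G, A, A, G, C, T, T)
  "CTTTA" → prefix "CTT" already present; 2 new (T, A)
  "CGAAGCC" → prefix "CGAAGC" already present; 1 new (C)
  "CGAAGCG" → prefix "CGAAGC" already present; 1 new (G)
  "CGATTCGACT" → prefix "CGA" already present; 7 new (T, T, C, G, A, C, T)
  "CTTTGAA" → prefix "CTTT" already present; 3 new (G, A, A)
  "CGATCTGACC" → prefix "CGAT" already present; 6 new (C, T, G, A, C, C)
  "CGAAGAGGGG" → prefix "CGAAG" already present; 5 new (A, G, G, G, G)
  "CGATCTGACCC" → prefix "CGATCTGACC" already present; 1 new (C)
  "CGAAGCCCAA" → prefix "CGAAGCC" already present; 3 new (C, A, A)
  "CGAAGCCCC" → prefix "CGAAGCCC" already present; 1 new (C)
  "CGTT" → prefix "CG" already present; 2 new (T, T)
  "CTTTGT" → prefix "CTTTG" already present; 1 new (T)
  "CGATGAT" → prefix "CGAT" already present; 3 new (G, A, T)
Total nodes = 3 + 7 + 2 + 1 + 1 + 7 + 3 + 6 + 5 + 1 + 3 + 1 + 2 + 1 + 3 = 46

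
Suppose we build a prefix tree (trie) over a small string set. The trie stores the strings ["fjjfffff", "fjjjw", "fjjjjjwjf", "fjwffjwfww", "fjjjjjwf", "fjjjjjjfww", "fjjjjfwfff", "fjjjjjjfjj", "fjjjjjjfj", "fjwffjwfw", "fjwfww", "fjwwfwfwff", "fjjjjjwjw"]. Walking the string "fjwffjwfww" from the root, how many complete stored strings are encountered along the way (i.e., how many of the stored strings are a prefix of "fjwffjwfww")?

Walk "fjwffjwfww" from the root; an end-of-word marker is hit whenever a stored word is a prefix of "fjwffjwfww".
Prefixes of the query that are stored words: "fjwffjwfw", "fjwffjwfww"
Count: 2

2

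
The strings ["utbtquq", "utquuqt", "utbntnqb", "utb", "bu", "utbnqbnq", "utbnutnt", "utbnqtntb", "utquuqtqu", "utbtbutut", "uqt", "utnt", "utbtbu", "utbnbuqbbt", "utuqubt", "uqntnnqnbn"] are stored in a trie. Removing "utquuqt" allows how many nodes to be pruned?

A node on "utquuqt"'s path can go only if nothing else ends at it or branches off below it.
Every node on "utquuqt" is still needed (e.g. by "utquuqtqu"), so nothing is freed.
Nodes removed: 0

0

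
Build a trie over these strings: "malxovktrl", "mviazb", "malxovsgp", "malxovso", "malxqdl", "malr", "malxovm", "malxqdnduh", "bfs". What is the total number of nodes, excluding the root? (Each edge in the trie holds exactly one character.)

31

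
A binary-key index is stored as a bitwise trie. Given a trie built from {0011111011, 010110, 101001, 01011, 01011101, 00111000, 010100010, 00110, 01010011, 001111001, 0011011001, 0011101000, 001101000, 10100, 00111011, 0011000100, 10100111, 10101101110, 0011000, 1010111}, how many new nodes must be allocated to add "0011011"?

0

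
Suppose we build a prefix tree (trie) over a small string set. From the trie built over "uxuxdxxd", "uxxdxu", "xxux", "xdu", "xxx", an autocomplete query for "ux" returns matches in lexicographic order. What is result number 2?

uxxdxu

Words with prefix "ux", in lexicographic order: "uxuxdxxd", "uxxdxu"
Position 2: uxxdxu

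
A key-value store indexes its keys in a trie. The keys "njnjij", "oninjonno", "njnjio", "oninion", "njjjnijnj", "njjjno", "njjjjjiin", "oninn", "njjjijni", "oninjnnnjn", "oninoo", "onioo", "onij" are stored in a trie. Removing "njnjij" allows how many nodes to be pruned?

1

A node on "njnjij"'s path can go only if nothing else ends at it or branches off below it.
The suffix "j" (1 node) is used only by "njnjij"; the node for "njnji" still has the child "o", so pruning stops there.
Nodes removed: 1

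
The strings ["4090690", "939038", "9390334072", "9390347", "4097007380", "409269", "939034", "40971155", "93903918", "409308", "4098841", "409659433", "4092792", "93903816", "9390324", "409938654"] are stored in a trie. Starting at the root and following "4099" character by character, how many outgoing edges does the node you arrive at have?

Follow the path "4099" to its node, then look at its outgoing edges.
Characters that immediately follow "4099" among the stored strings: {3}.
That node has 1 child edge.

1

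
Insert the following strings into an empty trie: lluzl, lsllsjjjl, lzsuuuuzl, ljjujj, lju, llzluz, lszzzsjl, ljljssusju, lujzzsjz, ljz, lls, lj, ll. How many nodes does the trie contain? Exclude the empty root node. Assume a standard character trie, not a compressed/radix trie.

54

For each word, the new-node count is its length minus the longest prefix already in the trie:
  "lluzl" → 5 new (l, l, u, z, l)
  "lsllsjjjl" → prefix "l" already present; 8 new (s, l, l, s, j, j, j, l)
  "lzsuuuuzl" → prefix "l" already present; 8 new (z, s, u, u, u, u, z, l)
  "ljjujj" → prefix "l" already present; 5 new (j, j, u, j, j)
  "lju" → prefix "lj" already present; 1 new (u)
  "llzluz" → prefix "ll" already present; 4 new (z, l, u, z)
  "lszzzsjl" → prefix "ls" already present; 6 new (z, z, z, s, j, l)
  "ljljssusju" → prefix "lj" already present; 8 new (l, j, s, s, u, s, j, u)
  "lujzzsjz" → prefix "l" already present; 7 new (u, j, z, z, s, j, z)
  "ljz" → prefix "lj" already present; 1 new (z)
  "lls" → prefix "ll" already present; 1 new (s)
  "lj" → prefix "lj" already present; 0 new (none)
  "ll" → prefix "ll" already present; 0 new (none)
Total nodes = 5 + 8 + 8 + 5 + 1 + 4 + 6 + 8 + 7 + 1 + 1 + 0 + 0 = 54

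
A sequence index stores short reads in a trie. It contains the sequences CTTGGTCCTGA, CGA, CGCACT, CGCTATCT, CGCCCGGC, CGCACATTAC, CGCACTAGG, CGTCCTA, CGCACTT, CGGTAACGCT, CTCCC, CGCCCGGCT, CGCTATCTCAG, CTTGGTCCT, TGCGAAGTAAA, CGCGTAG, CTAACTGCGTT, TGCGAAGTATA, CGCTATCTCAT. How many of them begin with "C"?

17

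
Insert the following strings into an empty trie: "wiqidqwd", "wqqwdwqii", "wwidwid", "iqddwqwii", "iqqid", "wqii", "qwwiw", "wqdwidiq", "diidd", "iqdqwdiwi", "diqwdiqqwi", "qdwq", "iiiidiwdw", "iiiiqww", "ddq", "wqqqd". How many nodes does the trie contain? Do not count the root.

Count nodes per top-level branch (shared prefixes stored once):
  'd'-branch (ddq, diidd, diqwdiqqwi): 15 nodes
  'i'-branch (iiiidiwdw, iiiiqww, iqddwqwii, iqdqwdiwi, iqqid): 29 nodes
  'q'-branch (qdwq, qwwiw): 8 nodes
  'w'-branch (wiqidqwd, wqdwidiq, wqii, wqqqd, wqqwdwqii, wwidwid): 32 nodes
Sum: 84

84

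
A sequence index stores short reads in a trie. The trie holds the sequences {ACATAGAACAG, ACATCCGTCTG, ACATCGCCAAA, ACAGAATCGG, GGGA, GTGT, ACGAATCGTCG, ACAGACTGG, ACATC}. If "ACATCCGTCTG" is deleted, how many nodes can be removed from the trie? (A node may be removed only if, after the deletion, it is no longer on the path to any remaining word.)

After clearing the end-marker at "ACATCCGTCTG", prune upward until reaching a node still needed by another word.
The suffix "CGTCTG" (6 nodes) is used only by "ACATCCGTCTG"; the node for "ACATC" still has the child "G", so pruning stops there.
Nodes removed: 6

6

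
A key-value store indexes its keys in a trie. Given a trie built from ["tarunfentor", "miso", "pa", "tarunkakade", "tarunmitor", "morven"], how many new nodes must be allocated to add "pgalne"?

Walking "pgalne" from the root, the first 1 characters ("p") follow existing edges; "g" is the first miss.
Each of the 5 remaining characters creates one node.

5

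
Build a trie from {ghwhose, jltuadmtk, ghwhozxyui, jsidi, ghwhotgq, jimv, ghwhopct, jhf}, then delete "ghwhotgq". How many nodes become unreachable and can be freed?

A node on "ghwhotgq"'s path can go only if nothing else ends at it or branches off below it.
The suffix "tgq" (3 nodes) is used only by "ghwhotgq"; the node for "ghwho" still has the child "s", so pruning stops there.
Nodes removed: 3

3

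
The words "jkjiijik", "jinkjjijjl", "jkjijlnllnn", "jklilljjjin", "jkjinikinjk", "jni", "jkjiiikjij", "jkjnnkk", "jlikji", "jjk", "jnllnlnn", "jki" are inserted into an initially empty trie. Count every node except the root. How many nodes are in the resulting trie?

65

Trace insertions, counting only characters that open a new branch:
  "jkjiijik" → 8 new (j, k, j, i, i, j, i, k)
  "jinkjjijjl" → prefix "j" already present; 9 new (i, n, k, j, j, i, j, j, l)
  "jkjijlnllnn" → prefix "jkji" already present; 7 new (j, l, n, l, l, n, n)
  "jklilljjjin" → prefix "jk" already present; 9 new (l, i, l, l, j, j, j, i, n)
  "jkjinikinjk" → prefix "jkji" already present; 7 new (n, i, k, i, n, j, k)
  "jni" → prefix "j" already present; 2 new (n, i)
  "jkjiiikjij" → prefix "jkjii" already present; 5 new (i, k, j, i, j)
  "jkjnnkk" → prefix "jkj" already present; 4 new (n, n, k, k)
  "jlikji" → prefix "j" already present; 5 new (l, i, k, j, i)
  "jjk" → prefix "j" already present; 2 new (j, k)
  "jnllnlnn" → prefix "jn" already present; 6 new (l, l, n, l, n, n)
  "jki" → prefix "jk" already present; 1 new (i)
Total nodes = 8 + 9 + 7 + 9 + 7 + 2 + 5 + 4 + 5 + 2 + 6 + 1 = 65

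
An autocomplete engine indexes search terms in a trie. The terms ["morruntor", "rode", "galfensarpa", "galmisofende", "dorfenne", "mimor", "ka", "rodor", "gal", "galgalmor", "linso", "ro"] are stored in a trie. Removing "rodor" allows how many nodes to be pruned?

2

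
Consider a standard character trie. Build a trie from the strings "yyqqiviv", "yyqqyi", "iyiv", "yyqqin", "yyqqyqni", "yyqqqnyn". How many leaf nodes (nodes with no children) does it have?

6

A leaf is a node with no children — equivalently, the end of a word that is not a proper prefix of any other stored word.
Those words: "iyiv", "yyqqin", "yyqqiviv", "yyqqqnyn", "yyqqyi", "yyqqyqni"
Leaf count: 6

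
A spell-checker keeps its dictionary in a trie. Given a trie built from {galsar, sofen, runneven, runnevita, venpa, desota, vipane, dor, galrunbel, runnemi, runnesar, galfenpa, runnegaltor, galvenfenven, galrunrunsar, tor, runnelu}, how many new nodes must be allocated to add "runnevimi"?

"runnevi" is already a path in the trie; the remaining "mi" must be added.
New nodes needed: |"runnevimi"| − 7 = 9 − 7 = 2.

2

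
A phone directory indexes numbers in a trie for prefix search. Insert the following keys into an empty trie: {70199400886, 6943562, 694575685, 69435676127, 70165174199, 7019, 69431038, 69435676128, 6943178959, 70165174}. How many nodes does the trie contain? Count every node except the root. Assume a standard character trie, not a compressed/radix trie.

47

Count nodes per top-level branch (shared prefixes stored once):
  '6'-branch (69431038, 6943178959, 6943562, 69435676127, 69435676128, 694575685): 28 nodes
  '7'-branch (70165174, 70165174199, 7019, 70199400886): 19 nodes
Sum: 47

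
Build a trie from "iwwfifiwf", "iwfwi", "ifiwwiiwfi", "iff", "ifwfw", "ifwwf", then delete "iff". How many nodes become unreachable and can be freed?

1

Walk "iff" from the leaf back toward the root, removing each node that no remaining word uses.
The suffix "f" (1 node) is used only by "iff"; the node for "if" still has the child "i", so pruning stops there.
Nodes removed: 1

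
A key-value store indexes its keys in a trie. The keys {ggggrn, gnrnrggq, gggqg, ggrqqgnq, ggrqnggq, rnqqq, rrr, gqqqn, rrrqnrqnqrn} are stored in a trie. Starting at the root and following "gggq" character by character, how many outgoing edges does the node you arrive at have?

Walk "gggq" from the root, arriving at one node.
Distinct next characters after "gggq": g.
That node has 1 child edge.

1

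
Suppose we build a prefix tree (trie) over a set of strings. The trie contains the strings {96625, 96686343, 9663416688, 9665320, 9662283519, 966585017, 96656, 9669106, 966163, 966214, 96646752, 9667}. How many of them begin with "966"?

Traverse to the node for "966", then collect every word in that subtree.
Matches: "966163", "966214", "9662283519", "96625", "9663416688", "96646752", "9665320", "96656", "966585017", "9667", "96686343", "9669106"
Count: 12

12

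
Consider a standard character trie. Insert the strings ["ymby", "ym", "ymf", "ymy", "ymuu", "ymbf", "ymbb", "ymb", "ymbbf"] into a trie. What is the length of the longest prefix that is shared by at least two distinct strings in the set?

The deepest shared node is where two words last agree before diverging.
e.g. "ymbb" and "ymbbf" share the prefix "ymbb" of length 4; no pair shares a longer one.
Longest shared-prefix length: 4

4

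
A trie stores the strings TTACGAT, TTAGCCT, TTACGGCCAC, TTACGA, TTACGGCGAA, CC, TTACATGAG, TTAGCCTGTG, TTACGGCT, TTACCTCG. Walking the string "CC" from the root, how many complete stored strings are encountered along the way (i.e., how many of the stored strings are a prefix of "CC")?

Walk "CC" from the root; an end-of-word marker is hit whenever a stored word is a prefix of "CC".
Prefixes of the query that are stored words: "CC"
Count: 1

1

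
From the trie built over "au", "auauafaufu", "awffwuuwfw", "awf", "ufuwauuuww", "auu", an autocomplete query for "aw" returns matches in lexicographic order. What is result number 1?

awf

DFS of the "aw" subtree visits, in order: "awf", "awffwuuwfw"
Position 1: awf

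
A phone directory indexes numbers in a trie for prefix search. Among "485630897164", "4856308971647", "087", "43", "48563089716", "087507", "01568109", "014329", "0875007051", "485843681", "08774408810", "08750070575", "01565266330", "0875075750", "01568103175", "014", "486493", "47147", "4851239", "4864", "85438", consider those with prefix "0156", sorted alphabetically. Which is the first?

01565266330

Words with prefix "0156", in lexicographic order: "01565266330", "01568103175", "01568109"
The 1st is 01565266330.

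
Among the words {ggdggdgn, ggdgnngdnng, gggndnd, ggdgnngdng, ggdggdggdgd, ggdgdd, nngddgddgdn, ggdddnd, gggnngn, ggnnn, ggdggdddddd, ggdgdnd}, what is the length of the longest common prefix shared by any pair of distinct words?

Look for the deepest trie node that still has at least two words in its subtree.
e.g. "ggdgnngdng" and "ggdgnngdnng" share the prefix "ggdgnngdn" of length 9; no pair shares a longer one.
Longest shared-prefix length: 9

9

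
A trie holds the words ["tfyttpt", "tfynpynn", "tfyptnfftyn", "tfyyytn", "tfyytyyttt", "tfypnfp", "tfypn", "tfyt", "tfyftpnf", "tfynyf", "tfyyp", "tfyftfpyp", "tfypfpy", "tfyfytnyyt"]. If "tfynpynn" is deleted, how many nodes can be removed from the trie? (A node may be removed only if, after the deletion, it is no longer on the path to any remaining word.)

After clearing the end-marker at "tfynpynn", prune upward until reaching a node still needed by another word.
The suffix "pynn" (4 nodes) is used only by "tfynpynn"; the node for "tfyn" still has the child "y", so pruning stops there.
Nodes removed: 4

4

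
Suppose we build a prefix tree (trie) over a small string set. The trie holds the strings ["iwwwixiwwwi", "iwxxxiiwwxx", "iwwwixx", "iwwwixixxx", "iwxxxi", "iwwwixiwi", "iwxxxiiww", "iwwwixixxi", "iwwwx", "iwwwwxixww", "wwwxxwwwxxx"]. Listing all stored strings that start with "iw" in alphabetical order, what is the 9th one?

Filter for "iw…" and sort: "iwwwixiwi", "iwwwixiwwwi", "iwwwixixxi", "iwwwixixxx", "iwwwixx", "iwwwwxixww", "iwwwx", "iwxxxi", "iwxxxiiww", "iwxxxiiwwxx"
The 9th is iwxxxiiww.

iwxxxiiww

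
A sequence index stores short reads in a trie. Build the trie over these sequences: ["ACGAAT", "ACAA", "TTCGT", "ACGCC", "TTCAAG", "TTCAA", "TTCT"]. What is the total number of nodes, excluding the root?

19

Trace insertions, counting only characters that open a new branch:
  "ACGAAT" → 6 new (A, C, G, A, A, T)
  "ACAA" → prefix "AC" already present; 2 new (A, A)
  "TTCGT" → 5 new (T, T, C, G, T)
  "ACGCC" → prefix "ACG" already present; 2 new (C, C)
  "TTCAAG" → prefix "TTC" already present; 3 new (A, A, G)
  "TTCAA" → prefix "TTCAA" already present; 0 new (none)
  "TTCT" → prefix "TTC" already present; 1 new (T)
Total nodes = 6 + 2 + 5 + 2 + 3 + 0 + 1 = 19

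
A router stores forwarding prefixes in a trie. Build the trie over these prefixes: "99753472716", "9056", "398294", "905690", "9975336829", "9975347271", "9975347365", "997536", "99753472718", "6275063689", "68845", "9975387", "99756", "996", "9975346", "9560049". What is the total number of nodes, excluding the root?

57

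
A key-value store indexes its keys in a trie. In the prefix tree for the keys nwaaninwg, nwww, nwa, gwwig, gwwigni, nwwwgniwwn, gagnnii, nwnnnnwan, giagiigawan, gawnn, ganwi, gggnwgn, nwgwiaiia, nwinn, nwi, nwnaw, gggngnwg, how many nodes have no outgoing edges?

Leaves are exactly the stored words that no other stored word extends.
Those words: "gagnnii", "ganwi", "gawnn", "gggngnwg", "gggnwgn", "giagiigawan", "gwwigni", "nwaaninwg", "nwgwiaiia", "nwinn", "nwnaw", "nwnnnnwan", "nwwwgniwwn"
Leaf count: 13

13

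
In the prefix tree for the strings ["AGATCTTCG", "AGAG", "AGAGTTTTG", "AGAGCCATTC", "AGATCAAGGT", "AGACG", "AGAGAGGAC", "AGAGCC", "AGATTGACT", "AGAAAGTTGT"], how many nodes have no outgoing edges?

8

A leaf is a node with no children — equivalently, the end of a word that is not a proper prefix of any other stored word.
Those words: "AGAAAGTTGT", "AGACG", "AGAGAGGAC", "AGAGCCATTC", "AGAGTTTTG", "AGATCAAGGT", "AGATCTTCG", "AGATTGACT"
Leaf count: 8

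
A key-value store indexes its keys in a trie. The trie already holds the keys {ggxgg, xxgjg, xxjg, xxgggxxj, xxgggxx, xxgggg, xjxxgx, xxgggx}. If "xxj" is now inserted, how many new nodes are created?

"xxj" is already a full path in the trie; only an end-marker is added.
No new nodes are needed: 0.

0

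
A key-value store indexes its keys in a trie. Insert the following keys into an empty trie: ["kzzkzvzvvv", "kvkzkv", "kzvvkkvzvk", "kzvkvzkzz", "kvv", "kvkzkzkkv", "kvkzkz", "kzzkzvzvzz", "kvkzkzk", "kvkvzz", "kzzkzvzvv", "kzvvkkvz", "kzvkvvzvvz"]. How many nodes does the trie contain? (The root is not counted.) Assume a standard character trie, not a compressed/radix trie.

Insert word by word; a character creates a node only if that edge doesn't already exist:
  "kzzkzvzvvv" → 10 new (k, z, z, k, z, v, z, v, v, v)
  "kvkzkv" → prefix "k" already present; 5 new (v, k, z, k, v)
  "kzvvkkvzvk" → prefix "kz" already present; 8 new (v, v, k, k, v, z, v, k)
  "kzvkvzkzz" → prefix "kzv" already present; 6 new (k, v, z, k, z, z)
  "kvv" → prefix "kv" already present; 1 new (v)
  "kvkzkzkkv" → prefix "kvkzk" already present; 4 new (z, k, k, v)
  "kvkzkz" → prefix "kvkzkz" already present; 0 new (none)
  "kzzkzvzvzz" → prefix "kzzkzvzv" already present; 2 new (z, z)
  "kvkzkzk" → prefix "kvkzkzk" already present; 0 new (none)
  "kvkvzz" → prefix "kvk" already present; 3 new (v, z, z)
  "kzzkzvzvv" → prefix "kzzkzvzvv" already present; 0 new (none)
  "kzvvkkvz" → prefix "kzvvkkvz" already present; 0 new (none)
  "kzvkvvzvvz" → prefix "kzvkv" already present; 5 new (v, z, v, v, z)
Total nodes = 10 + 5 + 8 + 6 + 1 + 4 + 0 + 2 + 0 + 3 + 0 + 0 + 5 = 44

44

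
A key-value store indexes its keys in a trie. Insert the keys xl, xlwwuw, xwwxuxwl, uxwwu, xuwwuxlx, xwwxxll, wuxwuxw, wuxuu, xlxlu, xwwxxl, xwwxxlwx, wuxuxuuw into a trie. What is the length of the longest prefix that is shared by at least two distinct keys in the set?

Look for the deepest trie node that still has at least two words in its subtree.
"xwwxxl" and "xwwxxll" agree on "xwwxxl" (6 characters) before diverging; nothing deeper is shared.
Longest shared-prefix length: 6

6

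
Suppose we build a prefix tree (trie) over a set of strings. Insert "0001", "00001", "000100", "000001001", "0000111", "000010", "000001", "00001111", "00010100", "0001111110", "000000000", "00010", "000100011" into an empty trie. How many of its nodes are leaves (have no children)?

7

A leaf is a node with no children — equivalently, the end of a word that is not a proper prefix of any other stored word.
Those words: "000000000", "000001001", "000010", "00001111", "000100011", "00010100", "0001111110"
Leaf count: 7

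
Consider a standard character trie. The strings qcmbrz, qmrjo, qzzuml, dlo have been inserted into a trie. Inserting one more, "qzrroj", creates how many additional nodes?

"qz" is already a path in the trie; the remaining "rroj" must be added.
So 6 − 2 = 4 new nodes.

4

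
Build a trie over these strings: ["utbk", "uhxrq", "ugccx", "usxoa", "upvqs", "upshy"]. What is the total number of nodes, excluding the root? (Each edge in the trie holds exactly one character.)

Count nodes per top-level branch (shared prefixes stored once):
  'u'-branch (ugccx, uhxrq, upshy, upvqs, usxoa, utbk): 23 nodes
Sum: 23

23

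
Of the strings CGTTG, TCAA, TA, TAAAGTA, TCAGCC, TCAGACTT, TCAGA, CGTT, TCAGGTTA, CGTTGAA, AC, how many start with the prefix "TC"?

Walk to "TC"; the words in its subtree are exactly those with that prefix.
Matches: "TCAA", "TCAGA", "TCAGACTT", "TCAGCC", "TCAGGTTA"
Count: 5

5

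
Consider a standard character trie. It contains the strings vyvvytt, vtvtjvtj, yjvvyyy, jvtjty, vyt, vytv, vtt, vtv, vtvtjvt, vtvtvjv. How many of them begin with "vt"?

Traverse to the node for "vt", then collect every word in that subtree.
Words under "vt": vtt, vtv, vtvtjvt, vtvtjvtj, vtvtvjv
Count: 5

5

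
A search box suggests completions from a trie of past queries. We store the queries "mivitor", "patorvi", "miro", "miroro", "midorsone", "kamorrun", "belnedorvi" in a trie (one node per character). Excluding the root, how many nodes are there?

43

Count nodes per top-level branch (shared prefixes stored once):
  'b'-branch (belnedorvi): 10 nodes
  'k'-branch (kamorrun): 8 nodes
  'm'-branch (midorsone, miro, miroro, mivitor): 18 nodes
  'p'-branch (patorvi): 7 nodes
Sum: 43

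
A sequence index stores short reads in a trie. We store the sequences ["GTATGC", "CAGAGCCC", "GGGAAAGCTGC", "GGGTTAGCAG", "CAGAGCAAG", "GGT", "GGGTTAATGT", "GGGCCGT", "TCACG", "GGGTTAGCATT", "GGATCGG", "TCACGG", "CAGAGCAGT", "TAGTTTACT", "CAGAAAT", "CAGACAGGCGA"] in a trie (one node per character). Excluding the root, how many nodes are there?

Insert word by word; a character creates a node only if that edge doesn't already exist:
  "GTATGC" → 6 new (G, T, A, T, G, C)
  "CAGAGCCC" → 8 new (C, A, G, A, G, C, C, C)
  "GGGAAAGCTGC" → prefix "G" already present; 10 new (G, G, A, A, A, G, C, T, G, C)
  "GGGTTAGCAG" → prefix "GGG" already present; 7 new (T, T, A, G, C, A, G)
  "CAGAGCAAG" → prefix "CAGAGC" already present; 3 new (A, A, G)
  "GGT" → prefix "GG" already present; 1 new (T)
  "GGGTTAATGT" → prefix "GGGTTA" already present; 4 new (A, T, G, T)
  "GGGCCGT" → prefix "GGG" already present; 4 new (C, C, G, T)
  "TCACG" → 5 new (T, C, A, C, G)
  "GGGTTAGCATT" → prefix "GGGTTAGCA" already present; 2 new (T, T)
  "GGATCGG" → prefix "GG" already present; 5 new (A, T, C, G, G)
  "TCACGG" → prefix "TCACG" already present; 1 new (G)
  "CAGAGCAGT" → prefix "CAGAGCA" already present; 2 new (G, T)
  "TAGTTTACT" → prefix "T" already present; 8 new (A, G, T, T, T, A, C, T)
  "CAGAAAT" → prefix "CAGA" already present; 3 new (A, A, T)
  "CAGACAGGCGA" → prefix "CAGA" already present; 7 new (C, A, G, G, C, G, A)
Total nodes = 6 + 8 + 10 + 7 + 3 + 1 + 4 + 4 + 5 + 2 + 5 + 1 + 2 + 8 + 3 + 7 = 76

76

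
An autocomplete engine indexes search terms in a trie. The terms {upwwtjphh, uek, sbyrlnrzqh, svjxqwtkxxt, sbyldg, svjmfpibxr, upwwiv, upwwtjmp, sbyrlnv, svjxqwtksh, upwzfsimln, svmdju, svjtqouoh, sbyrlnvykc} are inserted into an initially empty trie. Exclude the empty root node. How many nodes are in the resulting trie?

Count nodes per top-level branch (shared prefixes stored once):
  's'-branch (sbyldg, sbyrlnrzqh, sbyrlnv, sbyrlnvykc, svjmfpibxr, svjtqouoh, svjxqwtksh, svjxqwtkxxt, svmdju): 46 nodes
  'u'-branch (uek, upwwiv, upwwtjmp, upwwtjphh, upwzfsimln): 22 nodes
Sum: 68

68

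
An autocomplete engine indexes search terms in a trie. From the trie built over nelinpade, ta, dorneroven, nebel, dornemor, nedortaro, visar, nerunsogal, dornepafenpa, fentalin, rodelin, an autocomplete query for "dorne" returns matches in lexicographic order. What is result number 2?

dornepafenpa

DFS of the "dorne" subtree visits, in order: "dornemor", "dornepafenpa", "dorneroven"
The 2nd is dornepafenpa.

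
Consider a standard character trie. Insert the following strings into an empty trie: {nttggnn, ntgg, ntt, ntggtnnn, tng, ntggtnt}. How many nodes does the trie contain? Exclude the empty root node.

Insert word by word; a character creates a node only if that edge doesn't already exist:
  "nttggnn" → 7 new (n, t, t, g, g, n, n)
  "ntgg" → prefix "nt" already present; 2 new (g, g)
  "ntt" → prefix "ntt" already present; 0 new (none)
  "ntggtnnn" → prefix "ntgg" already present; 4 new (t, n, n, n)
  "tng" → 3 new (t, n, g)
  "ntggtnt" → prefix "ntggtn" already present; 1 new (t)
Total nodes = 7 + 2 + 0 + 4 + 3 + 1 = 17

17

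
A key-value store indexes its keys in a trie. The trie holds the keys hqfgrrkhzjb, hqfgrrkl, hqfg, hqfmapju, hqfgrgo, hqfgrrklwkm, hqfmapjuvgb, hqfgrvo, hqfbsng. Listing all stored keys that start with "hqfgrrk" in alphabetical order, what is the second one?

hqfgrrkl

Words with prefix "hqfgrrk", in lexicographic order: "hqfgrrkhzjb", "hqfgrrkl", "hqfgrrklwkm"
The 2nd is hqfgrrkl.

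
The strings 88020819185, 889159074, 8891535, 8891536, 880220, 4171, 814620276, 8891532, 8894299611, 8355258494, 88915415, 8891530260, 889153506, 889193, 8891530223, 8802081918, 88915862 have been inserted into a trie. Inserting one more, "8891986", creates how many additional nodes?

2

The longest prefix of "8891986" already in the trie is "88919" (length 5).
Each of the 2 remaining characters creates one node.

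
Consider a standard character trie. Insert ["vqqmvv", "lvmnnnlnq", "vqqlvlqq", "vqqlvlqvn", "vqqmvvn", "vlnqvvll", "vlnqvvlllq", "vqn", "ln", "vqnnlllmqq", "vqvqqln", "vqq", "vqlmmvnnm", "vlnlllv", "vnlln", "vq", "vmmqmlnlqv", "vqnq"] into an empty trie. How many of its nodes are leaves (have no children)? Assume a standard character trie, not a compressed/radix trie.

13

A leaf is a node with no children — equivalently, the end of a word that is not a proper prefix of any other stored word.
Those words: "ln", "lvmnnnlnq", "vlnlllv", "vlnqvvlllq", "vmmqmlnlqv", "vnlln", "vqlmmvnnm", "vqnnlllmqq", "vqnq", "vqqlvlqq", "vqqlvlqvn", "vqqmvvn", "vqvqqln"
Leaf count: 13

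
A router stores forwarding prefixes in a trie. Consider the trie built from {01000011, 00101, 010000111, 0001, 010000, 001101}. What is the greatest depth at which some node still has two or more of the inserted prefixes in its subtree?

Look for the deepest trie node that still has at least two words in its subtree.
"01000011" and "010000111" agree on "01000011" (8 characters) before diverging; nothing deeper is shared.
Longest shared-prefix length: 8

8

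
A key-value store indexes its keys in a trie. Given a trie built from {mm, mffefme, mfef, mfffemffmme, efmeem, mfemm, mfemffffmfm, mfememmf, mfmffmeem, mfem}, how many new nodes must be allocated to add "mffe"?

Every character of "mffe" already lies on an existing path (it is a prefix of some stored word).
No new nodes are needed: 0.

0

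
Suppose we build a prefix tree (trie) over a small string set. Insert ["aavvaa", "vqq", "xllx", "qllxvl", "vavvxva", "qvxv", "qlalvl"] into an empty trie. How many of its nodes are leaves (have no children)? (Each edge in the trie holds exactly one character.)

Leaves are exactly the stored words that no other stored word extends.
Those words: "aavvaa", "qlalvl", "qllxvl", "qvxv", "vavvxva", "vqq", "xllx"
Leaf count: 7

7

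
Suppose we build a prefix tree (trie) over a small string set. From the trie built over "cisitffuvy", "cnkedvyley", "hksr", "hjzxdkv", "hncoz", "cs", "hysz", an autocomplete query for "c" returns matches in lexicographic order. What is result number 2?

DFS of the "c" subtree visits, in order: "cisitffuvy", "cnkedvyley", "cs"
Position 2: cnkedvyley

cnkedvyley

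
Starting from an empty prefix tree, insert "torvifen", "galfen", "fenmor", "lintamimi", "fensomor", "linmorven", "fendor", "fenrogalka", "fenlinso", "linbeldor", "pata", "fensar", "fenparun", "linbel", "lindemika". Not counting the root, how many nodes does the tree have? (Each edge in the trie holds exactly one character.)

78

Trace insertions, counting only characters that open a new branch:
  "torvifen" → 8 new (t, o, r, v, i, f, e, n)
  "galfen" → 6 new (g, a, l, f, e, n)
  "fenmor" → 6 new (f, e, n, m, o, r)
  "lintamimi" → 9 new (l, i, n, t, a, m, i, m, i)
  "fensomor" → prefix "fen" already present; 5 new (s, o, m, o, r)
  "linmorven" → prefix "lin" already present; 6 new (m, o, r, v, e, n)
  "fendor" → prefix "fen" already present; 3 new (d, o, r)
  "fenrogalka" → prefix "fen" already present; 7 new (r, o, g, a, l, k, a)
  "fenlinso" → prefix "fen" already present; 5 new (l, i, n, s, o)
  "linbeldor" → prefix "lin" already present; 6 new (b, e, l, d, o, r)
  "pata" → 4 new (p, a, t, a)
  "fensar" → prefix "fens" already present; 2 new (a, r)
  "fenparun" → prefix "fen" already present; 5 new (p, a, r, u, n)
  "linbel" → prefix "linbel" already present; 0 new (none)
  "lindemika" → prefix "lin" already present; 6 new (d, e, m, i, k, a)
Total nodes = 8 + 6 + 6 + 9 + 5 + 6 + 3 + 7 + 5 + 6 + 4 + 2 + 5 + 0 + 6 = 78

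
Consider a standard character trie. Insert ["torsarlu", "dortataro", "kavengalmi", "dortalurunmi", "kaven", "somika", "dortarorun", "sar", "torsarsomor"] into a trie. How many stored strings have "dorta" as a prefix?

3

Filter for entries beginning with "dorta":
Matches: "dortalurunmi", "dortarorun", "dortataro"
Count: 3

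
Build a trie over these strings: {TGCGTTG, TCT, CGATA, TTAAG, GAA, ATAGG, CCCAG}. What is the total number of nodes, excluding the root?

For each word, the new-node count is its length minus the longest prefix already in the trie:
  "TGCGTTG" → 7 new (T, G, C, G, T, T, G)
  "TCT" → prefix "T" already present; 2 new (C, T)
  "CGATA" → 5 new (C, G, A, T, A)
  "TTAAG" → prefix "T" already present; 4 new (T, A, A, G)
  "GAA" → 3 new (G, A, A)
  "ATAGG" → 5 new (A, T, A, G, G)
  "CCCAG" → prefix "C" already present; 4 new (C, C, A, G)
Total nodes = 7 + 2 + 5 + 4 + 3 + 5 + 4 = 30

30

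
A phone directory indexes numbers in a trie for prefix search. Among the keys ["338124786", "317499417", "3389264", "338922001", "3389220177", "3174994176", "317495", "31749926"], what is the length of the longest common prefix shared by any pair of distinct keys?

9

Equivalently: take the maximum, over all pairs, of their longest common prefix length.
e.g. "317499417" and "3174994176" share the prefix "317499417" of length 9; no pair shares a longer one.
Longest shared-prefix length: 9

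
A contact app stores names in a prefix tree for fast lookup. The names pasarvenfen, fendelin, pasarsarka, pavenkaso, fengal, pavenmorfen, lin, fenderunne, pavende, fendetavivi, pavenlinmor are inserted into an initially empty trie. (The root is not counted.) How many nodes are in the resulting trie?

For each word, the new-node count is its length minus the longest prefix already in the trie:
  "pasarvenfen" → 11 new (p, a, s, a, r, v, e, n, f, e, n)
  "fendelin" → 8 new (f, e, n, d, e, l, i, n)
  "pasarsarka" → prefix "pasar" already present; 5 new (s, a, r, k, a)
  "pavenkaso" → prefix "pa" already present; 7 new (v, e, n, k, a, s, o)
  "fengal" → prefix "fen" already present; 3 new (g, a, l)
  "pavenmorfen" → prefix "paven" already present; 6 new (m, o, r, f, e, n)
  "lin" → 3 new (l, i, n)
  "fenderunne" → prefix "fende" already present; 5 new (r, u, n, n, e)
  "pavende" → prefix "paven" already present; 2 new (d, e)
  "fendetavivi" → prefix "fende" already present; 6 new (t, a, v, i, v, i)
  "pavenlinmor" → prefix "paven" already present; 6 new (l, i, n, m, o, r)
Total nodes = 11 + 8 + 5 + 7 + 3 + 6 + 3 + 5 + 2 + 6 + 6 = 62

62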